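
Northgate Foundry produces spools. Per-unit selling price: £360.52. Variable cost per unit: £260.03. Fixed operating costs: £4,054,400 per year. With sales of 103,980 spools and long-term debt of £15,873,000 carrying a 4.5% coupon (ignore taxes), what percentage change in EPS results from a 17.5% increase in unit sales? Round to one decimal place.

At 103,980 units, contribution = 103,980 × £100.49 = £10,448,950.20.
EBIT = £10,448,950.20 − £4,054,400 = £6,394,550.20.
After interest of £714,285.00, pre-tax earnings = £5,680,265.20.
Degree of combined leverage = contribution ÷ (EBIT − I) = £10,448,950.20 ÷ £5,680,265.20 = 1.8395.
EPS therefore changes by 1.8395 × (+17.5%) = +32.2%.

+32.2%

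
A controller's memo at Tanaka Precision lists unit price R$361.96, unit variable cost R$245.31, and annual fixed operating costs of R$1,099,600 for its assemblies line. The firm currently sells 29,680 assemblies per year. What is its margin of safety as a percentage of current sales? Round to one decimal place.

Each unit contributes R$361.96 − R$245.31 = R$116.65. Break-even units = R$1,099,600 ÷ R$116.65 = 9,426.49; break-even revenue = 9,426.49 × R$361.96 = R$3,412,012.14.
Current sales = 29,680 × R$361.96 = R$10,742,972.80.
Margin of safety = (R$10,742,972.80 − R$3,412,012.14) ÷ R$10,742,972.80 = 68.2%.

68.2%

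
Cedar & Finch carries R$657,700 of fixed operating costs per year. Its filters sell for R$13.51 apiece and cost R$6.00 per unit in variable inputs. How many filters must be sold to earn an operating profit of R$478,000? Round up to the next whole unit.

Unit CM = price − variable cost = R$13.51 − R$6.00 = R$7.51.
Units = (FC + target) / CM = (R$657,700 + R$478,000) / R$7.51 = 151,225.03, so 151,226 filters.

151,226 filters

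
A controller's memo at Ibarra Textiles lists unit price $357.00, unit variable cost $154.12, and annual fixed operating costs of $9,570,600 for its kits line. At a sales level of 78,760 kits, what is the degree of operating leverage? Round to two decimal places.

Total contribution margin = 78,760 × $202.88 = $15,978,828.80.
EBIT = $15,978,828.80 − $9,570,600 = $6,408,228.80.
So DOL = total CM / EBIT = $15,978,828.80 / $6,408,228.80 = 2.4935.

2.49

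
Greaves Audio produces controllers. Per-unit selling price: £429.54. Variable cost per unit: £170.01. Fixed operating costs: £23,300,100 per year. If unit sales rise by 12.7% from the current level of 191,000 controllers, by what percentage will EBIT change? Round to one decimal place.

+24.0%

Total contribution margin = 191,000 × £259.53 = £49,570,230.00.
EBIT = £49,570,230.00 − £23,300,100 = £26,270,130.00.
DOL = contribution ÷ EBIT = £49,570,230.00 ÷ £26,270,130.00 = 1.8869.
Operating income changes by 1.8869 × +12.7% = +24.0%.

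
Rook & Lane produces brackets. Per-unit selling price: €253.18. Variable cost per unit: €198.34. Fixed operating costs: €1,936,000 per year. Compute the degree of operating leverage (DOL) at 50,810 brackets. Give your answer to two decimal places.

3.28

At 50,810 units, contribution = 50,810 × €54.84 = €2,786,420.40.
Subtracting fixed costs: EBIT = €2,786,420.40 − €1,936,000 = €850,420.40.
DOL = contribution ÷ EBIT = €2,786,420.40 ÷ €850,420.40 = 3.2765.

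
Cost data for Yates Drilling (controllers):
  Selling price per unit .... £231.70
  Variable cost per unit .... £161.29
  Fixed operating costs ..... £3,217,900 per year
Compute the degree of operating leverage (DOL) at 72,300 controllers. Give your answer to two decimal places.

2.72

At 72,300 units, contribution = 72,300 × £70.41 = £5,090,643.00.
EBIT = £5,090,643.00 − £3,217,900 = £1,872,743.00.
Degree of operating leverage = £5,090,643.00 / £1,872,743.00 = 2.7183.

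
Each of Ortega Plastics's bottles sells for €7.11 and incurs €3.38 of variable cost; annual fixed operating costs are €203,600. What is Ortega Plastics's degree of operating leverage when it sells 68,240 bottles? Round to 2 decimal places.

5.00

Total contribution margin = 68,240 × €3.73 = €254,535.20.
EBIT = €254,535.20 − €203,600 = €50,935.20.
DOL = contribution ÷ EBIT = €254,535.20 ÷ €50,935.20 = 4.9972.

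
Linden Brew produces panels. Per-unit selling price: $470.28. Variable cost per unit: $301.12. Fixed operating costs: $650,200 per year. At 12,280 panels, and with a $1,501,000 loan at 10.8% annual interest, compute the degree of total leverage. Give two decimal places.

1.64

At 12,280 units, contribution = 12,280 × $169.16 = $2,077,284.80.
Operating income = contribution − fixed costs = $2,077,284.80 − $650,200 = $1,427,084.80. Interest = $162,108.00, so EBIT − I = $1,264,976.80.
DCL = contribution ÷ (EBIT − I) = $2,077,284.80 ÷ $1,264,976.80 = 1.6422.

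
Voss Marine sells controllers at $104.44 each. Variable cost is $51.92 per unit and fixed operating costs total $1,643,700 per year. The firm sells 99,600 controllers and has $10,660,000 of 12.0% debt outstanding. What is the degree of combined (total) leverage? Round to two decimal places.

2.27

At 99,600 units, contribution = 99,600 × $52.52 = $5,230,992.00.
Subtracting fixed costs: EBIT = $5,230,992.00 − $1,643,700 = $3,587,292.00. Interest = $1,279,200.00, so EBIT − I = $2,308,092.00.
Degree of total leverage = total CM / (EBIT − interest) = $5,230,992.00 / $2,308,092.00 = 2.2664.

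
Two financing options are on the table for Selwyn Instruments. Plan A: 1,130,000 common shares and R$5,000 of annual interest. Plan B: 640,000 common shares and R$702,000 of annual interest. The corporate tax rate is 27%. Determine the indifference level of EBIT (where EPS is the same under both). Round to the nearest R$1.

Set EPS_A = EPS_B: (EBIT − R$5,000)(1 − 0.27) ÷ 1,130,000 = (EBIT − R$702,000)(1 − 0.27) ÷ 640,000.
Cancelling (1 − t) and cross-multiplying: 640,000·(EBIT − 5,000) = 1,130,000·(EBIT − 702,000).
EBIT × (1,130,000 − 640,000) = 702,000 × 1,130,000 − 5,000 × 640,000 = 790,060,000,000, so EBIT = 790,060,000,000 ÷ 490,000 = 1,612,367.35.

R$1,612,367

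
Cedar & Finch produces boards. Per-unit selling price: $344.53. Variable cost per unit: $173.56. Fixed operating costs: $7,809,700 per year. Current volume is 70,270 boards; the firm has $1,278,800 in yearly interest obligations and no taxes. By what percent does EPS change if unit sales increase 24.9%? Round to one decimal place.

At 70,270 units, contribution = 70,270 × $170.97 = $12,014,061.90.
Subtracting fixed costs: EBIT = $12,014,061.90 − $7,809,700 = $4,204,361.90.
After interest of $1,278,800.00, pre-tax earnings = $2,925,561.90.
DCL = total CM / (EBIT − I) = $12,014,061.90 / $2,925,561.90 = 4.1066.
%ΔEPS = DCL × %ΔSales = 4.1066 × +24.9% = +102.3%.

+102.3%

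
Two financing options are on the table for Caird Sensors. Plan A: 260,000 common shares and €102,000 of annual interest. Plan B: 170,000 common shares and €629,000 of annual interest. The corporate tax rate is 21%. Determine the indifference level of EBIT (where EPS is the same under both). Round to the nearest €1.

€1,624,444

Set EPS_A = EPS_B: (EBIT − €102,000)(1 − 0.21) ÷ 260,000 = (EBIT − €629,000)(1 − 0.21) ÷ 170,000.
The (1 − t) factor cancels: (EBIT − 102,000) × 170,000 = (EBIT − 629,000) × 260,000.
EBIT × (260,000 − 170,000) = 629,000 × 260,000 − 102,000 × 170,000 = 146,200,000,000, so EBIT = 146,200,000,000 ÷ 90,000 = 1,624,444.44.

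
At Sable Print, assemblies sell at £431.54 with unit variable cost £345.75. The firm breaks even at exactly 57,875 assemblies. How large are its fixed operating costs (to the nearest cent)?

£4,965,096.25

Each unit contributes £431.54 − £345.75 = £85.79.
Since BE = FC / CM, FC = 57,875 × £85.79 = £4,965,096.25.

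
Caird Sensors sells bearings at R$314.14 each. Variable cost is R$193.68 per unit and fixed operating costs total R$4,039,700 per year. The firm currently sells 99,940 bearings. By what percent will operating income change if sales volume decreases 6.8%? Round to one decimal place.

Total contribution margin = 99,940 × R$120.46 = R$12,038,772.40.
Subtracting fixed costs: EBIT = R$12,038,772.40 − R$4,039,700 = R$7,999,072.40.
Degree of operating leverage = R$12,038,772.40 / R$7,999,072.40 = 1.5050.
%ΔEBIT = DOL × %ΔSales = 1.5050 × -6.8% = -10.2%.

-10.2%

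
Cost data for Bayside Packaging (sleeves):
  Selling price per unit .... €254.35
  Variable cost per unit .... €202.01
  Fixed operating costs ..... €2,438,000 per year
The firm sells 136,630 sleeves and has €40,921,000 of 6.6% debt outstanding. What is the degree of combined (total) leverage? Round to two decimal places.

At 136,630 units, contribution = 136,630 × €52.34 = €7,151,214.20.
Subtracting fixed costs: EBIT = €7,151,214.20 − €2,438,000 = €4,713,214.20. Interest = €2,700,786.00, so EBIT − I = €2,012,428.20.
Degree of total leverage = total CM / (EBIT − interest) = €7,151,214.20 / €2,012,428.20 = 3.5535.

3.55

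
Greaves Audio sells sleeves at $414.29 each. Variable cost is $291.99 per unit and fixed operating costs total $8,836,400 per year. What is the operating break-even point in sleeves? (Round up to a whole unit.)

72,252 sleeves

Contribution margin per unit = $414.29 − $291.99 = $122.30.
Units to break even: $8,836,400 ÷ $122.30 = 72,251.84, rounded up to 72,252.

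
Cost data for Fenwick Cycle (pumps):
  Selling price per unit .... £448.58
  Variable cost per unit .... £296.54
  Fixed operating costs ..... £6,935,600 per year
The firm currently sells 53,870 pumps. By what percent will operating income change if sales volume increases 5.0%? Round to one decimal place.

+32.6%

At 53,870 units, contribution = 53,870 × £152.04 = £8,190,394.80.
EBIT = £8,190,394.80 − £6,935,600 = £1,254,794.80.
DOL = contribution ÷ EBIT = £8,190,394.80 ÷ £1,254,794.80 = 6.5273.
%ΔEBIT = DOL × %ΔSales = 6.5273 × +5.0% = +32.6%.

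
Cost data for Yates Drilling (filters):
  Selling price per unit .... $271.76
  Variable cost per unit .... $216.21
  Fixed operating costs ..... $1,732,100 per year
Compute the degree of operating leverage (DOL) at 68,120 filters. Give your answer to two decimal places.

1.84

Contribution at this volume is 68,120 × $55.55 = $3,784,066.00.
Operating income = contribution − fixed costs = $3,784,066.00 − $1,732,100 = $2,051,966.00.
Degree of operating leverage = $3,784,066.00 / $2,051,966.00 = 1.8441.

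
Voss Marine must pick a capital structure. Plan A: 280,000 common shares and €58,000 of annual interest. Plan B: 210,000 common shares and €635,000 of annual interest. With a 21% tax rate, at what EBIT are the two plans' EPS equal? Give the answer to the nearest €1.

Set EPS_A = EPS_B: (EBIT − €58,000)(1 − 0.21) ÷ 280,000 = (EBIT − €635,000)(1 − 0.21) ÷ 210,000.
The (1 − t) factor cancels: (EBIT − 58,000) × 210,000 = (EBIT − 635,000) × 280,000.
EBIT × (280,000 − 210,000) = 635,000 × 280,000 − 58,000 × 210,000 = 165,620,000,000, so EBIT = 165,620,000,000 ÷ 70,000 = 2,366,000.00.

€2,366,000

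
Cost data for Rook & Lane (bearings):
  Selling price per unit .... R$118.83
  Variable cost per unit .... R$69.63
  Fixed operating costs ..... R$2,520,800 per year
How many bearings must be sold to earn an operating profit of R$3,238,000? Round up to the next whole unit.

117,049 bearings

Contribution margin per unit = R$118.83 − R$69.63 = R$49.20.
Units = (FC + target) / CM = (R$2,520,800 + R$3,238,000) / R$49.20 = 117,048.78, so 117,049 bearings.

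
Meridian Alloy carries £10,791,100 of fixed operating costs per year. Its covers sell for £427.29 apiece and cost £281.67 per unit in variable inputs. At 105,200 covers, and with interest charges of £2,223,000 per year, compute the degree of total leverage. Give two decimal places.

6.65

At 105,200 units, contribution = 105,200 × £145.62 = £15,319,224.00.
EBIT = £15,319,224.00 − £10,791,100 = £4,528,124.00. Interest = £2,223,000.00, so EBIT − I = £2,305,124.00.
Degree of total leverage = total CM / (EBIT − interest) = £15,319,224.00 / £2,305,124.00 = 6.6457.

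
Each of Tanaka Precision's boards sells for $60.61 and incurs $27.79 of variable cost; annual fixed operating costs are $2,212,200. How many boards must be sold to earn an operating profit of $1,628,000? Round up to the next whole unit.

Contribution margin per unit = $60.61 − $27.79 = $32.82.
Units = (FC + target) / CM = ($2,212,200 + $1,628,000) / $32.82 = 117,007.92, so 117,008 boards.

117,008 boards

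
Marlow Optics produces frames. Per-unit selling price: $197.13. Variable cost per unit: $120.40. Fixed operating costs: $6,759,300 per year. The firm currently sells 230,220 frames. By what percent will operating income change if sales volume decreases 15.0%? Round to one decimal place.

At 230,220 units, contribution = 230,220 × $76.73 = $17,664,780.60.
EBIT = $17,664,780.60 − $6,759,300 = $10,905,480.60.
DOL = contribution ÷ EBIT = $17,664,780.60 ÷ $10,905,480.60 = 1.6198.
So EBIT moves 1.6198 × (-15.0%) = -24.3%.

-24.3%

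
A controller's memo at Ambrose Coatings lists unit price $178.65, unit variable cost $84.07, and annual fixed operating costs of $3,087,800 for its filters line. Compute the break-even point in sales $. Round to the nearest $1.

$5,832,475

Contribution margin per unit = $178.65 − $84.07 = $94.58, a CM ratio of $94.58 ÷ $178.65 = 0.5294.
Break-even sales = FC ÷ CM ratio = $3,087,800 × $178.65 / $94.58 = $5,832,475.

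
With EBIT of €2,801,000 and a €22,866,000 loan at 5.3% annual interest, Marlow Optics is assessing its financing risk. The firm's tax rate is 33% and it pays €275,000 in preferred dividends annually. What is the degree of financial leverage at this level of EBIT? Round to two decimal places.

2.38

Annual interest charges come to €1,211,898.00.
Preferred dividends grossed up pre-tax: €275,000 / (1 − 0.33) = €410,447.76.
DFL = EBIT ÷ [EBIT − I − D_p/(1−t)] = €2,801,000 ÷ [€2,801,000 − €1,211,898.00 − €410,447.76] = €2,801,000 ÷ €1,178,654.24 = 2.3764.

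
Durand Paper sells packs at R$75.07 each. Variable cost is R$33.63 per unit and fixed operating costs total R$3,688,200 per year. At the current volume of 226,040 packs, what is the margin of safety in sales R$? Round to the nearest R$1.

R$10,287,520

Unit CM = price − variable cost = R$75.07 − R$33.63 = R$41.44. Break-even units = R$3,688,200 ÷ R$41.44 = 89,000.97; break-even revenue = 89,000.97 × R$75.07 = R$6,681,302.46.
Current sales = 226,040 × R$75.07 = R$16,968,822.80.
Margin of safety = R$16,968,822.80 − R$6,681,302.46 = R$10,287,520.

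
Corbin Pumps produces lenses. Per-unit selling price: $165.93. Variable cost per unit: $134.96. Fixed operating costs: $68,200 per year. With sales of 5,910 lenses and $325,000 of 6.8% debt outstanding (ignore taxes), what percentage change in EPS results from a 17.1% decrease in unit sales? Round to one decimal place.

-33.8%

Contribution at this volume is 5,910 × $30.97 = $183,032.70.
Subtracting fixed costs: EBIT = $183,032.70 − $68,200 = $114,832.70.
After interest of $22,100.00, pre-tax earnings = $92,732.70.
Degree of combined leverage = contribution ÷ (EBIT − I) = $183,032.70 ÷ $92,732.70 = 1.9738.
EPS therefore changes by 1.9738 × (-17.1%) = -33.8%.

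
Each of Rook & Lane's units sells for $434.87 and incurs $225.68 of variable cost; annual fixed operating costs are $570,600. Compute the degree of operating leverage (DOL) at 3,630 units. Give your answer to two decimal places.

4.02

Total contribution margin = 3,630 × $209.19 = $759,359.70.
Operating income = contribution − fixed costs = $759,359.70 − $570,600 = $188,759.70.
Degree of operating leverage = $759,359.70 / $188,759.70 = 4.0229.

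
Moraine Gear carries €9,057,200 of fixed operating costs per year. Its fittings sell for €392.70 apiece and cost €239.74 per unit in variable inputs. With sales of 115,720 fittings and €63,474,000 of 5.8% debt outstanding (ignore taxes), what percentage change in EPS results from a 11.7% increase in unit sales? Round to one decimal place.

Contribution at this volume is 115,720 × €152.96 = €17,700,531.20.
Operating income = contribution − fixed costs = €17,700,531.20 − €9,057,200 = €8,643,331.20.
Interest = €3,681,492.00, so EBIT − I = €4,961,839.20.
DCL = total CM / (EBIT − I) = €17,700,531.20 / €4,961,839.20 = 3.5673.
EPS therefore changes by 3.5673 × (+11.7%) = +41.7%.

+41.7%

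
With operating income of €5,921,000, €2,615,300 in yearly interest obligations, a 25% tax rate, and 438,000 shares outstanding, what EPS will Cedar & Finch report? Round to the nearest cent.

€5.66

Pre-tax income = €5,921,000 − €2,615,300.00 = €3,305,700.00.
Net income = €3,305,700.00 × (1 − 0.25) = €2,479,275.00.
EPS = €2,479,275.00 ÷ 438,000 = €5.66.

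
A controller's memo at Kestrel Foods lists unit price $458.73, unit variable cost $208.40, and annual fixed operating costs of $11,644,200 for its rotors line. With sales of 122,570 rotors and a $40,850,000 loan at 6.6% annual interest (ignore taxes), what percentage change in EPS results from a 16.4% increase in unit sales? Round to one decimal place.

+30.8%

At 122,570 units, contribution = 122,570 × $250.33 = $30,682,948.10.
Operating income = contribution − fixed costs = $30,682,948.10 − $11,644,200 = $19,038,748.10.
Interest = $2,696,100.00, so EBIT − I = $16,342,648.10.
Degree of combined leverage = contribution ÷ (EBIT − I) = $30,682,948.10 ÷ $16,342,648.10 = 1.8775.
%ΔEPS = DCL × %ΔSales = 1.8775 × +16.4% = +30.8%.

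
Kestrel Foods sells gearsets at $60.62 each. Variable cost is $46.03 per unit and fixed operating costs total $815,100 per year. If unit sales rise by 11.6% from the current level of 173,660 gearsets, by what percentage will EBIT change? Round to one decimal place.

+17.1%

Total contribution margin = 173,660 × $14.59 = $2,533,699.40.
EBIT = $2,533,699.40 − $815,100 = $1,718,599.40.
So DOL = total CM / EBIT = $2,533,699.40 / $1,718,599.40 = 1.4743.
So EBIT moves 1.4743 × (+11.6%) = +17.1%.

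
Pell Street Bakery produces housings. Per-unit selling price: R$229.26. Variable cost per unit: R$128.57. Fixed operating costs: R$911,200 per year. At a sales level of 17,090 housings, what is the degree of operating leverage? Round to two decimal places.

2.13

Contribution at this volume is 17,090 × R$100.69 = R$1,720,792.10.
Operating income = contribution − fixed costs = R$1,720,792.10 − R$911,200 = R$809,592.10.
So DOL = total CM / EBIT = R$1,720,792.10 / R$809,592.10 = 2.1255.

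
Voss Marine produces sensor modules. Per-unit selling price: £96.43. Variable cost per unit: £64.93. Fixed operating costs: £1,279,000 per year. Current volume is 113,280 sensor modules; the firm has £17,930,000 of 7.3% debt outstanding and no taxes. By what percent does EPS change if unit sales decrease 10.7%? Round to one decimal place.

-38.9%

Contribution at this volume is 113,280 × £31.50 = £3,568,320.00.
Operating income = contribution − fixed costs = £3,568,320.00 − £1,279,000 = £2,289,320.00.
Interest = £1,308,890.00, so EBIT − I = £980,430.00.
Degree of combined leverage = contribution ÷ (EBIT − I) = £3,568,320.00 ÷ £980,430.00 = 3.6395.
EPS therefore changes by 3.6395 × (-10.7%) = -38.9%.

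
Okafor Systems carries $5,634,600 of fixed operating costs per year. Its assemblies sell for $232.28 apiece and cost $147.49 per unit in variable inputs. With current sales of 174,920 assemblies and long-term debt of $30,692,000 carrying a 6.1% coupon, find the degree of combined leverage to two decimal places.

2.02

At 174,920 units, contribution = 174,920 × $84.79 = $14,831,466.80.
Operating income = contribution − fixed costs = $14,831,466.80 − $5,634,600 = $9,196,866.80. Interest = $1,872,212.00, so EBIT − I = $7,324,654.80.
DCL = contribution ÷ (EBIT − I) = $14,831,466.80 ÷ $7,324,654.80 = 2.0249.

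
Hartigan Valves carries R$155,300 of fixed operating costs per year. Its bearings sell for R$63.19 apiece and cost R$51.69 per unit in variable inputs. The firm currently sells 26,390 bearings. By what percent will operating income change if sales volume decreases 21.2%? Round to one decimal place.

-43.4%

At 26,390 units, contribution = 26,390 × R$11.50 = R$303,485.00.
Operating income = contribution − fixed costs = R$303,485.00 − R$155,300 = R$148,185.00.
DOL = contribution ÷ EBIT = R$303,485.00 ÷ R$148,185.00 = 2.0480.
%ΔEBIT = DOL × %ΔSales = 2.0480 × -21.2% = -43.4%.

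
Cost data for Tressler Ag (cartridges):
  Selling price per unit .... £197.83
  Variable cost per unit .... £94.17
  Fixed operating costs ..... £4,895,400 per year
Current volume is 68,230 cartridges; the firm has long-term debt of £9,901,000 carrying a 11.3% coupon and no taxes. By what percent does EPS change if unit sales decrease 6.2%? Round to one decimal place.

-41.4%

Total contribution margin = 68,230 × £103.66 = £7,072,721.80.
EBIT = £7,072,721.80 − £4,895,400 = £2,177,321.80.
Interest = £1,118,813.00, so EBIT − I = £1,058,508.80.
Degree of combined leverage = contribution ÷ (EBIT − I) = £7,072,721.80 ÷ £1,058,508.80 = 6.6818.
%ΔEPS = DCL × %ΔSales = 6.6818 × -6.2% = -41.4%.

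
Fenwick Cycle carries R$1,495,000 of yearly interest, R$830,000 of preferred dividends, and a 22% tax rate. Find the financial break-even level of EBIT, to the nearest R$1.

R$2,559,103

Grossing the preferred dividend up to pre-tax terms: R$830,000 / (1 − 0.22) = R$1,064,102.56.
Financial break-even EBIT = interest + D_p ÷ (1 − t) = R$1,495,000 + R$1,064,102.56 = R$2,559,102.56.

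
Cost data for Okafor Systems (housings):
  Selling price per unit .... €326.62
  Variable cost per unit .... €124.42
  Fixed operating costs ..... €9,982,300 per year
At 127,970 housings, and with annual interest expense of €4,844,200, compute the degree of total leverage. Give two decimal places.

Contribution at this volume is 127,970 × €202.20 = €25,875,534.00.
EBIT = €25,875,534.00 − €9,982,300 = €15,893,234.00. Interest = €4,844,200.00.
DOL = €25,875,534.00 ÷ €15,893,234.00 = 1.6281; DFL = €15,893,234.00 ÷ €11,049,034.00 = 1.4384.
DCL = DOL × DFL = 1.6281 × 1.4384 = 2.3419.

2.34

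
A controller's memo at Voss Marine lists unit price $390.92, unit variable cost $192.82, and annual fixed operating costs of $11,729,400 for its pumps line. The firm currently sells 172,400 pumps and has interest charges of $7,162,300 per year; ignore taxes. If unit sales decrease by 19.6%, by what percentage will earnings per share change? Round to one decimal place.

-43.9%

At 172,400 units, contribution = 172,400 × $198.10 = $34,152,440.00.
Operating income = contribution − fixed costs = $34,152,440.00 − $11,729,400 = $22,423,040.00.
Interest = $7,162,300.00, so EBIT − I = $15,260,740.00.
DCL = total CM / (EBIT − I) = $34,152,440.00 / $15,260,740.00 = 2.2379.
%ΔEPS = DCL × %ΔSales = 2.2379 × -19.6% = -43.9%.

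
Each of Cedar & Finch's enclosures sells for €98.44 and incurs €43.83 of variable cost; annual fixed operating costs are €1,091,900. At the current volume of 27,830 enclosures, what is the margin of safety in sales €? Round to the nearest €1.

€771,326

Each unit contributes €98.44 − €43.83 = €54.61. Break-even units = €1,091,900 ÷ €54.61 = 19,994.51; break-even revenue = 19,994.51 × €98.44 = €1,968,259.22.
Current sales = 27,830 × €98.44 = €2,739,585.20.
Margin of safety = €2,739,585.20 − €1,968,259.22 = €771,326.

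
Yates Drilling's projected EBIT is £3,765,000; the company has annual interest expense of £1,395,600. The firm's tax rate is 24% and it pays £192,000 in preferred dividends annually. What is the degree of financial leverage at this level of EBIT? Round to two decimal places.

Annual interest charges come to £1,395,600.00.
Pre-tax preferred-dividend burden = £192,000 ÷ (1 − 0.24) = £252,631.58.
DFL = EBIT ÷ [EBIT − I − D_p/(1−t)] = £3,765,000 ÷ [£3,765,000 − £1,395,600.00 − £252,631.58] = £3,765,000 ÷ £2,116,768.42 = 1.7787.

1.78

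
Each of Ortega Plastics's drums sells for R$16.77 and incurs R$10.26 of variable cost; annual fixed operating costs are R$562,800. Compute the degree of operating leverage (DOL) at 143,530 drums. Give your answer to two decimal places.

2.51

Contribution at this volume is 143,530 × R$6.51 = R$934,380.30.
EBIT = R$934,380.30 − R$562,800 = R$371,580.30.
Degree of operating leverage = R$934,380.30 / R$371,580.30 = 2.5146.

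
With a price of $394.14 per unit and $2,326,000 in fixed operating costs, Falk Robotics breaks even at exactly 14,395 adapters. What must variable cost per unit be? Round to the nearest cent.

Contribution per unit must be FC / Q = $2,326,000 / 14,395 = $161.5839.
Variable cost per unit = $394.14 − $161.5839 = $232.56.

$232.56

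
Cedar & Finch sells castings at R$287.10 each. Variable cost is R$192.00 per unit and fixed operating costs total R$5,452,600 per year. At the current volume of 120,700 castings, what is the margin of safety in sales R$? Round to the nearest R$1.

Each unit contributes R$287.10 − R$192.00 = R$95.10. Break-even units = R$5,452,600 ÷ R$95.10 = 57,335.44; break-even revenue = 57,335.44 × R$287.10 = R$16,461,003.79.
Actual sales revenue = 120,700 × R$287.10 = R$34,652,970.00.
Margin of safety = R$34,652,970.00 − R$16,461,003.79 = R$18,191,966.

R$18,191,966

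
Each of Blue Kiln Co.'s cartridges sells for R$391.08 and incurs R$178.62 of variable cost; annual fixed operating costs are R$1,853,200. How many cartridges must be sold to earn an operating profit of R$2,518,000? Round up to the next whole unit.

20,575 cartridges

Each unit contributes R$391.08 − R$178.62 = R$212.46.
Need Q such that Q × R$212.46 − R$1,853,200 = R$2,518,000, i.e. Q = R$4,371,200 / R$212.46 = 20,574.23 → 20,575.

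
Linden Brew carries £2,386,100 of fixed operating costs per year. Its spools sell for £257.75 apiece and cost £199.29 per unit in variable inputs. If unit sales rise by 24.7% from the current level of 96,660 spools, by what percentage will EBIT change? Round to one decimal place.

Total contribution margin = 96,660 × £58.46 = £5,650,743.60.
Operating income = contribution − fixed costs = £5,650,743.60 − £2,386,100 = £3,264,643.60.
DOL = contribution ÷ EBIT = £5,650,743.60 ÷ £3,264,643.60 = 1.7309.
So EBIT moves 1.7309 × (+24.7%) = +42.8%.

+42.8%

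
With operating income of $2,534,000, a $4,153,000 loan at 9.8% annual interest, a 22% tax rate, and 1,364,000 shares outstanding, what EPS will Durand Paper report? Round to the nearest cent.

Pre-tax income = $2,534,000 − $406,994.00 = $2,127,006.00.
After tax at 22%: net income = $2,127,006.00 × 0.78 = $1,659,064.68.
EPS = $1,659,064.68 ÷ 1,364,000 = $1.22.

$1.22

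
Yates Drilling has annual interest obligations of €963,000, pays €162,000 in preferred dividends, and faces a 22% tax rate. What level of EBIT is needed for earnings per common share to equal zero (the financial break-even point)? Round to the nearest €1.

Preferred dividends are paid after tax, so their pre-tax equivalent is €162,000 ÷ (1 − 0.22) = €207,692.31.
EPS = 0 when EBIT covers interest plus the pre-tax preferred burden: €963,000 + €207,692.31 = €1,170,692.31.

€1,170,692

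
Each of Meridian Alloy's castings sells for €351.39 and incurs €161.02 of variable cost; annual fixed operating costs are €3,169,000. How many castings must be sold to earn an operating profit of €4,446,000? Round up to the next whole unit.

Contribution margin per unit = €351.39 − €161.02 = €190.37.
Units = (FC + target) / CM = (€3,169,000 + €4,446,000) / €190.37 = 40,001.05, so 40,002 castings.

40,002 castings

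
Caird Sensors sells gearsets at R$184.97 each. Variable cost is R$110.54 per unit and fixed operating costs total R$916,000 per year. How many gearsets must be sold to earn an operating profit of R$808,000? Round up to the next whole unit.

23,163 gearsets

Unit CM = price − variable cost = R$184.97 − R$110.54 = R$74.43.
Required volume = (fixed costs + target profit) ÷ CM = (R$916,000 + R$808,000) ÷ R$74.43 = 23,162.70, so 23,163 gearsets.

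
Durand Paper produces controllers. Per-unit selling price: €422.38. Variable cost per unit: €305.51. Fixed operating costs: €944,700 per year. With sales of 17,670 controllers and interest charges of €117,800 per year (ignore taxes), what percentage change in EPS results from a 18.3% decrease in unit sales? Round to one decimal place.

-37.7%

At 17,670 units, contribution = 17,670 × €116.87 = €2,065,092.90.
Subtracting fixed costs: EBIT = €2,065,092.90 − €944,700 = €1,120,392.90.
Interest = €117,800.00, so EBIT − I = €1,002,592.90.
DCL = total CM / (EBIT − I) = €2,065,092.90 / €1,002,592.90 = 2.0598.
EPS therefore changes by 2.0598 × (-18.3%) = -37.7%.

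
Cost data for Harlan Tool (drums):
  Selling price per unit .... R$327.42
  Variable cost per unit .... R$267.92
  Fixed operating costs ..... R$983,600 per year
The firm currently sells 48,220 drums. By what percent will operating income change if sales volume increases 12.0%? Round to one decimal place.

+18.3%

Contribution at this volume is 48,220 × R$59.50 = R$2,869,090.00.
EBIT = R$2,869,090.00 − R$983,600 = R$1,885,490.00.
DOL = contribution ÷ EBIT = R$2,869,090.00 ÷ R$1,885,490.00 = 1.5217.
%ΔEBIT = DOL × %ΔSales = 1.5217 × +12.0% = +18.3%.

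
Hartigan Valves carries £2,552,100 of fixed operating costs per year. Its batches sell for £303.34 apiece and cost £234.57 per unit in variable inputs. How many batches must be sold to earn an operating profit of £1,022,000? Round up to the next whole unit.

Contribution margin per unit = £303.34 − £234.57 = £68.77.
Need Q such that Q × £68.77 − £2,552,100 = £1,022,000, i.e. Q = £3,574,100 / £68.77 = 51,971.79 → 51,972.

51,972 batches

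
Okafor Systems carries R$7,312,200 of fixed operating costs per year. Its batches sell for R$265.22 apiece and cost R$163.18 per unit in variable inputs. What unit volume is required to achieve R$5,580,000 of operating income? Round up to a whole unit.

Contribution margin per unit = R$265.22 − R$163.18 = R$102.04.
Need Q such that Q × R$102.04 − R$7,312,200 = R$5,580,000, i.e. Q = R$12,892,200 / R$102.04 = 126,344.57 → 126,345.

126,345 batches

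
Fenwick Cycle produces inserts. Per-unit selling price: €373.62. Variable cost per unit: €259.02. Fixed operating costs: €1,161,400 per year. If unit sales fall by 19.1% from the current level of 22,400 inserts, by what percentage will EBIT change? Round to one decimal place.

-34.9%

Total contribution margin = 22,400 × €114.60 = €2,567,040.00.
Operating income = contribution − fixed costs = €2,567,040.00 − €1,161,400 = €1,405,640.00.
So DOL = total CM / EBIT = €2,567,040.00 / €1,405,640.00 = 1.8262.
%ΔEBIT = DOL × %ΔSales = 1.8262 × -19.1% = -34.9%.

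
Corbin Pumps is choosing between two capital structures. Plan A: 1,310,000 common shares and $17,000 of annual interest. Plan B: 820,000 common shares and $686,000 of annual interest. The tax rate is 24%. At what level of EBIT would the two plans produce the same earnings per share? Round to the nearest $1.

$1,805,551

At indifference, (EBIT − 17,000)(1 − t)/1,310,000 = (EBIT − 686,000)(1 − t)/820,000.
The (1 − t) factor cancels: (EBIT − 17,000) × 820,000 = (EBIT − 686,000) × 1,310,000.
Solving, EBIT = (686,000·1,310,000 − 17,000·820,000) / (1,310,000 − 820,000) = 884,720,000,000 / 490,000 = 1,805,551.02.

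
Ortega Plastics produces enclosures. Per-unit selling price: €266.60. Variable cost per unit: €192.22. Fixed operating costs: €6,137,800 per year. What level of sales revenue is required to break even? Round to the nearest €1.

Contribution margin per unit = €266.60 − €192.22 = €74.38, a CM ratio of €74.38 ÷ €266.60 = 0.2790.
Break-even revenue = fixed costs × price ÷ CM = €6,137,800 × €266.60 ÷ €74.38 = €21,999,697.

€21,999,697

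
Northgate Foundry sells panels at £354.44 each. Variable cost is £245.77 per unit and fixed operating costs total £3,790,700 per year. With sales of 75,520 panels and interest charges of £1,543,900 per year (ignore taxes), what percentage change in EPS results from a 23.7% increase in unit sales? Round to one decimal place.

Total contribution margin = 75,520 × £108.67 = £8,206,758.40.
Subtracting fixed costs: EBIT = £8,206,758.40 − £3,790,700 = £4,416,058.40.
After interest of £1,543,900.00, pre-tax earnings = £2,872,158.40.
DCL = total CM / (EBIT − I) = £8,206,758.40 / £2,872,158.40 = 2.8573.
EPS therefore changes by 2.8573 × (+23.7%) = +67.7%.

+67.7%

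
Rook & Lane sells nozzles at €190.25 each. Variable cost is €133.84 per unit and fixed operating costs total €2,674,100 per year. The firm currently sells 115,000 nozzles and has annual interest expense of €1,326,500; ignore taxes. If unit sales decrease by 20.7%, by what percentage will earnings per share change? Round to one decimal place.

-54.0%

Contribution at this volume is 115,000 × €56.41 = €6,487,150.00.
Operating income = contribution − fixed costs = €6,487,150.00 − €2,674,100 = €3,813,050.00.
After interest of €1,326,500.00, pre-tax earnings = €2,486,550.00.
DCL = total CM / (EBIT − I) = €6,487,150.00 / €2,486,550.00 = 2.6089.
EPS therefore changes by 2.6089 × (-20.7%) = -54.0%.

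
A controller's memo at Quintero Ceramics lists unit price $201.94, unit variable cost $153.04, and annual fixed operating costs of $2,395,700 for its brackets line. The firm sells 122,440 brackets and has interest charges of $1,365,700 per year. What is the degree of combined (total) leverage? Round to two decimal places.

Total contribution margin = 122,440 × $48.90 = $5,987,316.00.
Operating income = contribution − fixed costs = $5,987,316.00 − $2,395,700 = $3,591,616.00. Interest = $1,365,700.00, so EBIT − I = $2,225,916.00.
Degree of total leverage = total CM / (EBIT − interest) = $5,987,316.00 / $2,225,916.00 = 2.6898.

2.69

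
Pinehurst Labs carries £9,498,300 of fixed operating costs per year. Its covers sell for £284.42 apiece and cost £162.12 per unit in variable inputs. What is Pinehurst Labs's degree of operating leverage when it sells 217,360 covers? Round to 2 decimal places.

1.56

Contribution at this volume is 217,360 × £122.30 = £26,583,128.00.
Operating income = contribution − fixed costs = £26,583,128.00 − £9,498,300 = £17,084,828.00.
So DOL = total CM / EBIT = £26,583,128.00 / £17,084,828.00 = 1.5559.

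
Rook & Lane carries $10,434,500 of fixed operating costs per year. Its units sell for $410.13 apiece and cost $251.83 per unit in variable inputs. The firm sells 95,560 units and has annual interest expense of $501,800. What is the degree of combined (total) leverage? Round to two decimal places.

3.61

At 95,560 units, contribution = 95,560 × $158.30 = $15,127,148.00.
EBIT = $15,127,148.00 − $10,434,500 = $4,692,648.00. Interest = $501,800.00.
DOL = $15,127,148.00 ÷ $4,692,648.00 = 3.2236; DFL = $4,692,648.00 ÷ $4,190,848.00 = 1.1197.
DCL = DOL × DFL = 3.2236 × 1.1197 = 3.6095.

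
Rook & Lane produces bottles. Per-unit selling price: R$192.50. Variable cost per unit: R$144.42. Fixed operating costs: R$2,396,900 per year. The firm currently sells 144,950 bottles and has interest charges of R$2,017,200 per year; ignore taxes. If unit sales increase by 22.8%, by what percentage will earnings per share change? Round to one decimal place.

At 144,950 units, contribution = 144,950 × R$48.08 = R$6,969,196.00.
EBIT = R$6,969,196.00 − R$2,396,900 = R$4,572,296.00.
After interest of R$2,017,200.00, pre-tax earnings = R$2,555,096.00.
Degree of combined leverage = contribution ÷ (EBIT − I) = R$6,969,196.00 ÷ R$2,555,096.00 = 2.7276.
%ΔEPS = DCL × %ΔSales = 2.7276 × +22.8% = +62.2%.

+62.2%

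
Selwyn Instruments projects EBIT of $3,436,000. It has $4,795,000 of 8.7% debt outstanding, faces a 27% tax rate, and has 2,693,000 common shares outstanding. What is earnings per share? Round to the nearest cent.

$0.82

Pre-tax income = $3,436,000 − $417,165.00 = $3,018,835.00.
After tax at 27%: net income = $3,018,835.00 × 0.73 = $2,203,749.55.
EPS = $2,203,749.55 ÷ 2,693,000 = $0.82.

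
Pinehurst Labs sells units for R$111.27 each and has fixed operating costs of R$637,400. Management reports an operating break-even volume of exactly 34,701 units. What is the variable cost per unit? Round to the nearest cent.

At break-even, FC = Q × (P − VC), so P − VC = R$637,400 ÷ 34,701 = R$18.3683.
Hence VC = price − CM = R$111.27 − R$18.3683 = R$92.90.

R$92.90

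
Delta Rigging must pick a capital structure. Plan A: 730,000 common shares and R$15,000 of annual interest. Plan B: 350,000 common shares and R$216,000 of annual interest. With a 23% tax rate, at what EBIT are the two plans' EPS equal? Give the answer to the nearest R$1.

R$401,132

Set EPS_A = EPS_B: (EBIT − R$15,000)(1 − 0.23) ÷ 730,000 = (EBIT − R$216,000)(1 − 0.23) ÷ 350,000.
Cancelling (1 − t) and cross-multiplying: 350,000·(EBIT − 15,000) = 730,000·(EBIT − 216,000).
EBIT × (730,000 − 350,000) = 216,000 × 730,000 − 15,000 × 350,000 = 152,430,000,000, so EBIT = 152,430,000,000 ÷ 380,000 = 401,131.58.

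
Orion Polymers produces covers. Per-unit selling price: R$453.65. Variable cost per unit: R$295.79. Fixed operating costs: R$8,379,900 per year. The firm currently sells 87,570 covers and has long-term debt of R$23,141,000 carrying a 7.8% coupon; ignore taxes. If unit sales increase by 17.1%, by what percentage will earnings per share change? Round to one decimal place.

+65.0%

Contribution at this volume is 87,570 × R$157.86 = R$13,823,800.20.
Operating income = contribution − fixed costs = R$13,823,800.20 − R$8,379,900 = R$5,443,900.20.
After interest of R$1,804,998.00, pre-tax earnings = R$3,638,902.20.
DCL = total CM / (EBIT − I) = R$13,823,800.20 / R$3,638,902.20 = 3.7989.
EPS therefore changes by 3.7989 × (+17.1%) = +65.0%.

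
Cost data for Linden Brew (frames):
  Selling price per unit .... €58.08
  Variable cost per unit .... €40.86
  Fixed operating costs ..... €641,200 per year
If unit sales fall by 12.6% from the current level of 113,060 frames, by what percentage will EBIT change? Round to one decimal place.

-18.8%

At 113,060 units, contribution = 113,060 × €17.22 = €1,946,893.20.
Operating income = contribution − fixed costs = €1,946,893.20 − €641,200 = €1,305,693.20.
DOL = contribution ÷ EBIT = €1,946,893.20 ÷ €1,305,693.20 = 1.4911.
Operating income changes by 1.4911 × -12.6% = -18.8%.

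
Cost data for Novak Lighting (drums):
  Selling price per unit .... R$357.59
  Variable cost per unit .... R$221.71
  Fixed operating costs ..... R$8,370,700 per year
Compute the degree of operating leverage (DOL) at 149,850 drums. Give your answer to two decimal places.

1.70

At 149,850 units, contribution = 149,850 × R$135.88 = R$20,361,618.00.
EBIT = R$20,361,618.00 − R$8,370,700 = R$11,990,918.00.
Degree of operating leverage = R$20,361,618.00 / R$11,990,918.00 = 1.6981.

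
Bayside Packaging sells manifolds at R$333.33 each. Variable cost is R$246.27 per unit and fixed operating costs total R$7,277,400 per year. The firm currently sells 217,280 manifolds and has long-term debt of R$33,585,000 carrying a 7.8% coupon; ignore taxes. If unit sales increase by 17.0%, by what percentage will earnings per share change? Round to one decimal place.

Total contribution margin = 217,280 × R$87.06 = R$18,916,396.80.
Operating income = contribution − fixed costs = R$18,916,396.80 − R$7,277,400 = R$11,638,996.80.
Interest = R$2,619,630.00, so EBIT − I = R$9,019,366.80.
Degree of combined leverage = contribution ÷ (EBIT − I) = R$18,916,396.80 ÷ R$9,019,366.80 = 2.0973.
%ΔEPS = DCL × %ΔSales = 2.0973 × +17.0% = +35.7%.

+35.7%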